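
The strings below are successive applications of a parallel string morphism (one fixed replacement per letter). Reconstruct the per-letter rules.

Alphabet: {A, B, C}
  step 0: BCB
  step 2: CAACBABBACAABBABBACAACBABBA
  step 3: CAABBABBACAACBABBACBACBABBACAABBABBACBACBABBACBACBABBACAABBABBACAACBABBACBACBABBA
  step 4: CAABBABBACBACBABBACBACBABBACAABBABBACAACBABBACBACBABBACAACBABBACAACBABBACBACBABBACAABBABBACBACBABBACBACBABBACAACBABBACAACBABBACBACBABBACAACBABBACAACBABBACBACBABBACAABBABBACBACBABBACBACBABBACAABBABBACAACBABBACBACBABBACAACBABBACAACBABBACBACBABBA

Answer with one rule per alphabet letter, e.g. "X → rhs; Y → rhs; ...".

A->BBA, B->CBA, C->CAA

  step 3 ⇒ step 4: CAABBABBACAACBABBACBACBABBACAABBABBACBACBABBACBACBABBACAABBABBACAACBABBACBACBABBA ⇒ CAA·BBA·BBA·CBA·CBA·BBA·CBA·CBA·BBA·CAA·BBA·BBA·CAA·CBA·BBA·CBA·CBA·BBA·CAA·CBA·BBA·CAA·CBA·BBA·CBA·CBA·BBA·CAA·BBA·BBA·CBA·CBA·BBA·CBA·CBA·BBA·CAA·CBA·BBA·CAA·CBA·BBA·CBA·CBA·BBA·CAA·CBA·BBA·CAA·CBA·BBA·CBA·CBA·BBA·CAA·BBA·BBA·CBA·CBA·BBA·CBA·CBA·BBA·CAA·BBA·BBA·CAA·CBA·BBA·CBA·CBA·BBA·CAA·CBA·BBA·CAA·CBA·BBA·CBA·CBA·BBA
    A ↦ BBA
    B ↦ CBA
    C ↦ CAA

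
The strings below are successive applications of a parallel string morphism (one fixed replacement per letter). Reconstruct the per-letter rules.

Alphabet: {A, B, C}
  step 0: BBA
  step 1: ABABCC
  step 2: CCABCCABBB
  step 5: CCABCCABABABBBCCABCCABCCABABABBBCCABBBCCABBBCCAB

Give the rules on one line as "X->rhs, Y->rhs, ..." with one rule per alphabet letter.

  step 1 ⇒ step 2: ABABCC ⇒ CC·AB·CC·AB·B·B
    A ↦ CC
    B ↦ AB
    C ↦ B

A->CC, B->AB, C->B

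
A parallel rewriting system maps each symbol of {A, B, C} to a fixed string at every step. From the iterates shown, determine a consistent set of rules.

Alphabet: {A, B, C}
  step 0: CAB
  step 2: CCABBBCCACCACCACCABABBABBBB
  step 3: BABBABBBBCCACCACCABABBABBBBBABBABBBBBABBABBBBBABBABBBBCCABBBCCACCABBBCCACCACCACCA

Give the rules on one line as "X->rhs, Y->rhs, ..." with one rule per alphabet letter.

A->BBB, B->CCA, C->BAB

  step 2 ⇒ step 3: CCABBBCCACCACCACCABABBABBBB ⇒ BAB·BAB·BBB·CCA·CCA·CCA·BAB·BAB·BBB·BAB·BAB·BBB·BAB·BAB·BBB·BAB·BAB·BBB·CCA·BBB·CCA·CCA·BBB·CCA·CCA·CCA·CCA
    A ↦ BBB
    B ↦ CCA
    C ↦ BAB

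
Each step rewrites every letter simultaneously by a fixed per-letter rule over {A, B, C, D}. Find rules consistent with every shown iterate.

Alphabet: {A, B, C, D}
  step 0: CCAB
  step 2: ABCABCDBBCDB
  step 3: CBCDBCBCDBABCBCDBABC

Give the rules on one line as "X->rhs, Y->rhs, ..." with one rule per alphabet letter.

A->C, B->BC, C->DB, D->A

  step 2 ⇒ step 3: ABCABCDBBCDB ⇒ C·BC·DB·C·BC·DB·A·BC·BC·DB·A·BC
    A ↦ C
    B ↦ BC
    C ↦ DB
    D ↦ A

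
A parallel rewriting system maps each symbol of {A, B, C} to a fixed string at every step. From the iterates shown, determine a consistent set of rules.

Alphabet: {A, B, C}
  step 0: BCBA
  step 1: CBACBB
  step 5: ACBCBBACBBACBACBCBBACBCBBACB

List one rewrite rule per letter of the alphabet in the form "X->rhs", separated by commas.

A->B, B->CB, C->A

  step 0 ⇒ step 1: BCBA ⇒ CB·A·CB·B
    A ↦ B
    B ↦ CB
    C ↦ A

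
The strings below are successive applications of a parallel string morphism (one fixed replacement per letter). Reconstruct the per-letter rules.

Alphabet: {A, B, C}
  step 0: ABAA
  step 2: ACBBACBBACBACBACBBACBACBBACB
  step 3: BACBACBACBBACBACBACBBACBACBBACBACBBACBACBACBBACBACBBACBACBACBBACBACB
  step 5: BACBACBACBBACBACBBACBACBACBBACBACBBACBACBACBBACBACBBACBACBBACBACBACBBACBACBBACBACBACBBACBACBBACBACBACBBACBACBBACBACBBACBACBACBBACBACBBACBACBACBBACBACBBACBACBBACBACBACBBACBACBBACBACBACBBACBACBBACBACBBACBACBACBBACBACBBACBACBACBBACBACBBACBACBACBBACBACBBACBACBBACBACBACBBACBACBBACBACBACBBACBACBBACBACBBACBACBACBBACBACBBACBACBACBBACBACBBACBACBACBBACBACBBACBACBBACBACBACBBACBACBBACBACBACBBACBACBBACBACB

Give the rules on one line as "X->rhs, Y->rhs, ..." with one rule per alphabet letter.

A->BAC, B->ACB, C->B

  step 2 ⇒ step 3: ACBBACBBACBACBACBBACBACBBACB ⇒ BAC·B·ACB·ACB·BAC·B·ACB·ACB·BAC·B·ACB·BAC·B·ACB·BAC·B·ACB·ACB·BAC·B·ACB·BAC·B·ACB·ACB·BAC·B·ACB
    A ↦ BAC
    B ↦ ACB
    C ↦ B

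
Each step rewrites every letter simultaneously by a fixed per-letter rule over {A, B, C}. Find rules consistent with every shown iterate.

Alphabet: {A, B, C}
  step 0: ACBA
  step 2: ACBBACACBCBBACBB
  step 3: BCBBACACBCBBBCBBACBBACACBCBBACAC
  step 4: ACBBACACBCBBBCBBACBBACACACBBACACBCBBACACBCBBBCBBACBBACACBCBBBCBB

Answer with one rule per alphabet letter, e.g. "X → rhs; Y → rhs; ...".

  step 3 ⇒ step 4: BCBBACACBCBBBCBBACBBACACBCBBACAC ⇒ AC·BB·AC·AC·BC·BB·BC·BB·AC·BB·AC·AC·AC·BB·AC·AC·BC·BB·AC·AC·BC·BB·BC·BB·AC·BB·AC·AC·BC·BB·BC·BB
    A ↦ BC
    B ↦ AC
    C ↦ BB

A->BC, B->AC, C->BB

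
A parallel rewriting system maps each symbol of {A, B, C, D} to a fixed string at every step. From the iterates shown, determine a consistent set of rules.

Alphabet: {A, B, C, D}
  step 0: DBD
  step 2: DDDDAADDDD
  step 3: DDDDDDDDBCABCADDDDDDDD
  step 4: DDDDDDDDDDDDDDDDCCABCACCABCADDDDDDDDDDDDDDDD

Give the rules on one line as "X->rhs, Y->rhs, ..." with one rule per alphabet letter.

A->BCA, B->CC, C->A, D->DD

  step 3 ⇒ step 4: DDDDDDDDBCABCADDDDDDDD ⇒ DD·DD·DD·DD·DD·DD·DD·DD·CC·A·BCA·CC·A·BCA·DD·DD·DD·DD·DD·DD·DD·DD
    A ↦ BCA
    B ↦ CC
    C ↦ A
    D ↦ DD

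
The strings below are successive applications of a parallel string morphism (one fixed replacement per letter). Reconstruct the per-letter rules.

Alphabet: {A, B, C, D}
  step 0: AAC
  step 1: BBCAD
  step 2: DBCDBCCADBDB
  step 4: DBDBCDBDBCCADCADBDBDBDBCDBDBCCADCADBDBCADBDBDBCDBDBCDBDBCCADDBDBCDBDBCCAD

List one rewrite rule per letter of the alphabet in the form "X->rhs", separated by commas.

  step 1 ⇒ step 2: BBCAD ⇒ DBC·DBC·CAD·B·DB
    A ↦ B
    B ↦ DBC
    C ↦ CAD
    D ↦ DB

A->B, B->DBC, C->CAD, D->DB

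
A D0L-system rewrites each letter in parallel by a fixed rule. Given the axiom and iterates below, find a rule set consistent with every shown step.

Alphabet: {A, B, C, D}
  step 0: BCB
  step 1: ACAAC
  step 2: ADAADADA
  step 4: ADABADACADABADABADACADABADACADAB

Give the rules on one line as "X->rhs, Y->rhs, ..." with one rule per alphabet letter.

A->AD, B->AC, C->A, D->AB

  step 1 ⇒ step 2: ACAAC ⇒ AD·A·AD·AD·A
    A ↦ AD
    C ↦ A
  step 0 ⇒ step 1: BCB ⇒ AC·A·AC
    B ↦ AC
    D ↦ AB  (constrained at step 2)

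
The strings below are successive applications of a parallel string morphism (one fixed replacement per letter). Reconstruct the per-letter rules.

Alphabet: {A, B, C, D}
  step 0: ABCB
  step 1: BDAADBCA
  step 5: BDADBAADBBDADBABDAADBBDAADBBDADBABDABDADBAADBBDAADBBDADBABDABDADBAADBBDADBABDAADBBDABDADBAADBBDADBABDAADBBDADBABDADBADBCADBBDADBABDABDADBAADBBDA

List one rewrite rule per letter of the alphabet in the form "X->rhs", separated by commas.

A->BDA, B->A, C->DBC, D->DB

  step 0 ⇒ step 1: ABCB ⇒ BDA·A·DBC·A
    A ↦ BDA
    B ↦ A
    C ↦ DBC
    D ↦ DB  (constrained at step 1)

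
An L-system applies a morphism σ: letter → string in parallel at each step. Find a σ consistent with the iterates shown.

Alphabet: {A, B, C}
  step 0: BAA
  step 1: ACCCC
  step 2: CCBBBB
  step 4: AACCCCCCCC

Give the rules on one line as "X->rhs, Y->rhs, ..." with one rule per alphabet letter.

A->CC, B->A, C->B

  step 1 ⇒ step 2: ACCCC ⇒ CC·B·B·B·B
    A ↦ CC
    C ↦ B
  step 0 ⇒ step 1: BAA ⇒ A·CC·CC
    B ↦ A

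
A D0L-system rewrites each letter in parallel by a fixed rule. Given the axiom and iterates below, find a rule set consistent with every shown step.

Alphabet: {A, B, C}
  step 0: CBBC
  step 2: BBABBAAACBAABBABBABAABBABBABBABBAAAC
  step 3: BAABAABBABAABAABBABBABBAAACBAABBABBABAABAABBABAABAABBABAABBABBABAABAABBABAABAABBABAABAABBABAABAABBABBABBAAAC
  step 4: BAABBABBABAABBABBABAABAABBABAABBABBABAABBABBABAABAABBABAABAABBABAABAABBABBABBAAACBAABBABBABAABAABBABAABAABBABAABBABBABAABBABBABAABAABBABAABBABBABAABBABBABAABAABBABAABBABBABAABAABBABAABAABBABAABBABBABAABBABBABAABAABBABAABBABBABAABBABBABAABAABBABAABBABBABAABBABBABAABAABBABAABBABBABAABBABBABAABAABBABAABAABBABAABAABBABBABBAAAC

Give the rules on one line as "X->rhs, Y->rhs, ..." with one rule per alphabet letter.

A->BBA, B->BAA, C->AAC

  step 3 ⇒ step 4: BAABAABBABAABAABBABBABBAAACBAABBABBABAABAABBABAABAABBABAABBABBABAABAABBABAABAABBABAABAABBABAABAABBABBABBAAAC ⇒ BAA·BBA·BBA·BAA·BBA·BBA·BAA·BAA·BBA·BAA·BBA·BBA·BAA·BBA·BBA·BAA·BAA·BBA·BAA·BAA·BBA·BAA·BAA·BBA·BBA·BBA·AAC·BAA·BBA·BBA·BAA·BAA·BBA·BAA·BAA·BBA·BAA·BBA·BBA·BAA·BBA·BBA·BAA·BAA·BBA·BAA·BBA·BBA·BAA·BBA·BBA·BAA·BAA·BBA·BAA·BBA·BBA·BAA·BAA·BBA·BAA·BAA·BBA·BAA·BBA·BBA·BAA·BBA·BBA·BAA·BAA·BBA·BAA·BBA·BBA·BAA·BBA·BBA·BAA·BAA·BBA·BAA·BBA·BBA·BAA·BBA·BBA·BAA·BAA·BBA·BAA·BBA·BBA·BAA·BBA·BBA·BAA·BAA·BBA·BAA·BAA·BBA·BAA·BAA·BBA·BBA·BBA·AAC
    A ↦ BBA
    B ↦ BAA
    C ↦ AAC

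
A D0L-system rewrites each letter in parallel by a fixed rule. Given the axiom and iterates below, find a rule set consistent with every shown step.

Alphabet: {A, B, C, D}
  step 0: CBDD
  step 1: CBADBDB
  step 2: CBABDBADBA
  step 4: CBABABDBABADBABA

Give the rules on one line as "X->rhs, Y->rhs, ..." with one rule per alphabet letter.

A->B, B->A, C->CB, D->DB

  step 1 ⇒ step 2: CBADBDB ⇒ CB·A·B·DB·A·DB·A
    A ↦ B
    B ↦ A
    C ↦ CB
    D ↦ DB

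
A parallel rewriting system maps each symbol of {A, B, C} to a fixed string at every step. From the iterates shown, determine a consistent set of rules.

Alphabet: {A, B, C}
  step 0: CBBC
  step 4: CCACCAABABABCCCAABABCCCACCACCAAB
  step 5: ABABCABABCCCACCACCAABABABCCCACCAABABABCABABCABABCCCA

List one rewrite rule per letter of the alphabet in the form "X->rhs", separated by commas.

A->C, B->CA, C->AB

  step 4 ⇒ step 5: CCACCAABABABCCCAABABCCCACCACCAAB ⇒ AB·AB·C·AB·AB·C·C·CA·C·CA·C·CA·AB·AB·AB·C·C·CA·C·CA·AB·AB·AB·C·AB·AB·C·AB·AB·C·C·CA
    A ↦ C
    B ↦ CA
    C ↦ AB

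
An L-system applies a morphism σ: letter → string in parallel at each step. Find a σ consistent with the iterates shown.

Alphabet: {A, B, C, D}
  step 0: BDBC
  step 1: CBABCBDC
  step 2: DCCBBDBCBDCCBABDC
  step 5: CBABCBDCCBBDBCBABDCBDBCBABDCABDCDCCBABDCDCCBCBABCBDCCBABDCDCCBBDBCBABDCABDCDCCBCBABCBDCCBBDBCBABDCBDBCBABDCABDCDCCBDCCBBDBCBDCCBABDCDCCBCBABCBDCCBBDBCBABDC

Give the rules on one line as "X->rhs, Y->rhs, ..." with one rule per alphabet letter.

A->BDB, B->CB, C->DC, D->AB

  step 1 ⇒ step 2: CBABCBDC ⇒ DC·CB·BDB·CB·DC·CB·AB·DC
    A ↦ BDB
    B ↦ CB
    C ↦ DC
    D ↦ AB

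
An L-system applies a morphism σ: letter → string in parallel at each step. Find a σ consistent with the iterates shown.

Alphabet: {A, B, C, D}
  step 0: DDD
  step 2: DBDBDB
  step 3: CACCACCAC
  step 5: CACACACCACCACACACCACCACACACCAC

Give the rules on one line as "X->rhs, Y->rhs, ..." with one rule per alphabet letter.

A->BB, B->AC, C->DB, D->C

  step 2 ⇒ step 3: DBDBDB ⇒ C·AC·C·AC·C·AC
    B ↦ AC
    D ↦ C
    A ↦ BB  (constrained at step 3)
    C ↦ DB  (constrained at step 3)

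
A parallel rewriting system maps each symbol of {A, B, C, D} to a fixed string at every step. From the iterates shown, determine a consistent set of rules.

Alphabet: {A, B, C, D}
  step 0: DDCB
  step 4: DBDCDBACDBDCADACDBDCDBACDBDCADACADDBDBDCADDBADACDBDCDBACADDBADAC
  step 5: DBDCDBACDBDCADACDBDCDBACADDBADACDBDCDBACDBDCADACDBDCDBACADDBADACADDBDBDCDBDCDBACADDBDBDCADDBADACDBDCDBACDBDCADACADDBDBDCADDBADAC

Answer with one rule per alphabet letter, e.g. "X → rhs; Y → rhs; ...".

  step 4 ⇒ step 5: DBDCDBACDBDCADACDBDCDBACDBDCADACADDBDBDCADDBADACDBDCDBACADDBADAC ⇒ DB·DC·DB·AC·DB·DC·AD·AC·DB·DC·DB·AC·AD·DB·AD·AC·DB·DC·DB·AC·DB·DC·AD·AC·DB·DC·DB·AC·AD·DB·AD·AC·AD·DB·DB·DC·DB·DC·DB·AC·AD·DB·DB·DC·AD·DB·AD·AC·DB·DC·DB·AC·DB·DC·AD·AC·AD·DB·DB·DC·AD·DB·AD·AC
    A ↦ AD
    B ↦ DC
    C ↦ AC
    D ↦ DB

A->AD, B->DC, C->AC, D->DB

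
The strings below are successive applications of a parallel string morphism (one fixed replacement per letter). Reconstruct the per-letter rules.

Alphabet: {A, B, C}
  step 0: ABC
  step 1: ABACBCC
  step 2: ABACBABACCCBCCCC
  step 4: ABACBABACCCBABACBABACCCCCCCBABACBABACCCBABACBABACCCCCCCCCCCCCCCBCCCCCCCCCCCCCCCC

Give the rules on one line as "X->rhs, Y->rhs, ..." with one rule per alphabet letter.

  step 1 ⇒ step 2: ABACBCC ⇒ ABA·CB·ABA·CC·CB·CC·CC
    A ↦ ABA
    B ↦ CB
    C ↦ CC

A->ABA, B->CB, C->CC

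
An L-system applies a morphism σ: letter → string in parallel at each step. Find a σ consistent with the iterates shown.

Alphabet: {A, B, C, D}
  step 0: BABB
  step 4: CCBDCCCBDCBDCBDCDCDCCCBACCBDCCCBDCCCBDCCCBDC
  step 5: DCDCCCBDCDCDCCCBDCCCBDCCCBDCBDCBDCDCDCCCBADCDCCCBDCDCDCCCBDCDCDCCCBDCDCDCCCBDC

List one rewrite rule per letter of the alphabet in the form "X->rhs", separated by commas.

A->BA, B->CC, C->DC, D->B

  step 4 ⇒ step 5: CCBDCCCBDCBDCBDCDCDCCCBACCBDCCCBDCCCBDCCCBDC ⇒ DC·DC·CC·B·DC·DC·DC·CC·B·DC·CC·B·DC·CC·B·DC·B·DC·B·DC·DC·DC·CC·BA·DC·DC·CC·B·DC·DC·DC·CC·B·DC·DC·DC·CC·B·DC·DC·DC·CC·B·DC
    A ↦ BA
    B ↦ CC
    C ↦ DC
    D ↦ B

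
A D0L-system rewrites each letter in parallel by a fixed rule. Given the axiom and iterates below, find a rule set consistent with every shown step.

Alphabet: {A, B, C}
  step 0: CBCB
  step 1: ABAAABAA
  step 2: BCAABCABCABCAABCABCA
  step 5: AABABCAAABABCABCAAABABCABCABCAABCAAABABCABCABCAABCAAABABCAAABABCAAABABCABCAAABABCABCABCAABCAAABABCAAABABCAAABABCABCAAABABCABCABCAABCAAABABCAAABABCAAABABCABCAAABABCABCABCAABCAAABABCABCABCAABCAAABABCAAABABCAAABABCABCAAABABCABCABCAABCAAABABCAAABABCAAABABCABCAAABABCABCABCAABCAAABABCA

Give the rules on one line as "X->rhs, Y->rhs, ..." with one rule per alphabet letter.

  step 1 ⇒ step 2: ABAAABAA ⇒ BCA·A·BCA·BCA·BCA·A·BCA·BCA
    A ↦ BCA
    B ↦ A
  step 0 ⇒ step 1: CBCB ⇒ ABA·A·ABA·A
    C ↦ ABA

A->BCA, B->A, C->ABA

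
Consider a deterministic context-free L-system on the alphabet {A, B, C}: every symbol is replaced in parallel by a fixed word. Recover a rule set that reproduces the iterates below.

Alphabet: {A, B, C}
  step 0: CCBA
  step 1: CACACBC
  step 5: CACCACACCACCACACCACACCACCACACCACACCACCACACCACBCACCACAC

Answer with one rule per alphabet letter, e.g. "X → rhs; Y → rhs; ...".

  step 0 ⇒ step 1: CCBA ⇒ CA·CA·CB·C
    A ↦ C
    B ↦ CB
    C ↦ CA

A->C, B->CB, C->CA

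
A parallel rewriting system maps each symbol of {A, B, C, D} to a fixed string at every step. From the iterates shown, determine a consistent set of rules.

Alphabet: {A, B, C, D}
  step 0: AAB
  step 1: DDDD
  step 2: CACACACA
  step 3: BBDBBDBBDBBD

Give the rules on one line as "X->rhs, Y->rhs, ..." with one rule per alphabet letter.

  step 2 ⇒ step 3: CACACACA ⇒ BB·D·BB·D·BB·D·BB·D
    A ↦ D
    C ↦ BB
  step 0 ⇒ step 1: AAB ⇒ D·D·DD
    B ↦ DD
  step 1 ⇒ step 2: DDDD ⇒ CA·CA·CA·CA
    D ↦ CA

A->D, B->DD, C->BB, D->CA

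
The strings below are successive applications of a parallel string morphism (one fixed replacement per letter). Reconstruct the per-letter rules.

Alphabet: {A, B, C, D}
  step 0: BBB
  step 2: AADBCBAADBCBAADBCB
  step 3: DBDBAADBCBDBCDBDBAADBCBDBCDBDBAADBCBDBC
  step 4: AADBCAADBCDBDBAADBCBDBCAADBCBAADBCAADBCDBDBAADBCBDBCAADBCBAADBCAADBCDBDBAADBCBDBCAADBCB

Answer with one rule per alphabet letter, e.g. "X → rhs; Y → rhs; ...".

A->DB, B->DBC, C->B, D->AA

  step 3 ⇒ step 4: DBDBAADBCBDBCDBDBAADBCBDBCDBDBAADBCBDBC ⇒ AA·DBC·AA·DBC·DB·DB·AA·DBC·B·DBC·AA·DBC·B·AA·DBC·AA·DBC·DB·DB·AA·DBC·B·DBC·AA·DBC·B·AA·DBC·AA·DBC·DB·DB·AA·DBC·B·DBC·AA·DBC·B
    A ↦ DB
    B ↦ DBC
    C ↦ B
    D ↦ AA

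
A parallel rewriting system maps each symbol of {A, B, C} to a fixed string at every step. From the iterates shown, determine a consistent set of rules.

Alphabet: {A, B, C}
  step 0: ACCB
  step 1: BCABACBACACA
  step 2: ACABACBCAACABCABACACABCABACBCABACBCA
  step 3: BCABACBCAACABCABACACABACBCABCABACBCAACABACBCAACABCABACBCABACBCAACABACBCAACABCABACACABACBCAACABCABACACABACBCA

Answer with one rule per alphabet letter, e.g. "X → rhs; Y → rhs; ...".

A->BCA, B->ACA, C->BAC

  step 2 ⇒ step 3: ACABACBCAACABCABACACABCABACBCABACBCA ⇒ BCA·BAC·BCA·ACA·BCA·BAC·ACA·BAC·BCA·BCA·BAC·BCA·ACA·BAC·BCA·ACA·BCA·BAC·BCA·BAC·BCA·ACA·BAC·BCA·ACA·BCA·BAC·ACA·BAC·BCA·ACA·BCA·BAC·ACA·BAC·BCA
    A ↦ BCA
    B ↦ ACA
    C ↦ BAC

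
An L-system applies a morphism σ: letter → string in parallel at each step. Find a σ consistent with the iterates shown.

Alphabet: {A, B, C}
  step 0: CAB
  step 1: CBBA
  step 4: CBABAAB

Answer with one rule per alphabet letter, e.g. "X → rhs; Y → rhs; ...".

  step 0 ⇒ step 1: CAB ⇒ CB·B·A
    A ↦ B
    B ↦ A
    C ↦ CB

A->B, B->A, C->CB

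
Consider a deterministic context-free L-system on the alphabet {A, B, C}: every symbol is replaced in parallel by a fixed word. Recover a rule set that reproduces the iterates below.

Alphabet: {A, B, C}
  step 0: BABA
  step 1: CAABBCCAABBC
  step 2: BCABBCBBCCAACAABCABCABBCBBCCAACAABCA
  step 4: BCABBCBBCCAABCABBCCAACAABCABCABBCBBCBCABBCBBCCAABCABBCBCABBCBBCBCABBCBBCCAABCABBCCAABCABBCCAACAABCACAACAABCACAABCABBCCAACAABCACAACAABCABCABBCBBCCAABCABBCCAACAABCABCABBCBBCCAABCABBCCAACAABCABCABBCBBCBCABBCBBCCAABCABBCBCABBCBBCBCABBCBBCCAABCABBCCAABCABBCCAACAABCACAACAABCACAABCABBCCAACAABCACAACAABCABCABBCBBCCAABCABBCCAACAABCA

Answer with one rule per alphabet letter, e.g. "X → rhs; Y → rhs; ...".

  step 1 ⇒ step 2: CAABBCCAABBC ⇒ BCA·BBC·BBC·CAA·CAA·BCA·BCA·BBC·BBC·CAA·CAA·BCA
    A ↦ BBC
    B ↦ CAA
    C ↦ BCA

A->BBC, B->CAA, C->BCA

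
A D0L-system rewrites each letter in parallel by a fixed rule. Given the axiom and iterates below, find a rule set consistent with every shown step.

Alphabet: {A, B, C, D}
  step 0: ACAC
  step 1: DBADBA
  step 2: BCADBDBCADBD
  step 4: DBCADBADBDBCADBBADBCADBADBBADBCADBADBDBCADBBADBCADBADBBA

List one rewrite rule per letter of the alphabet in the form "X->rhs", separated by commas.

A->D, B->ADB, C->BA, D->BC

  step 1 ⇒ step 2: DBADBA ⇒ BC·ADB·D·BC·ADB·D
    A ↦ D
    B ↦ ADB
    D ↦ BC
  step 0 ⇒ step 1: ACAC ⇒ D·BA·D·BA
    C ↦ BA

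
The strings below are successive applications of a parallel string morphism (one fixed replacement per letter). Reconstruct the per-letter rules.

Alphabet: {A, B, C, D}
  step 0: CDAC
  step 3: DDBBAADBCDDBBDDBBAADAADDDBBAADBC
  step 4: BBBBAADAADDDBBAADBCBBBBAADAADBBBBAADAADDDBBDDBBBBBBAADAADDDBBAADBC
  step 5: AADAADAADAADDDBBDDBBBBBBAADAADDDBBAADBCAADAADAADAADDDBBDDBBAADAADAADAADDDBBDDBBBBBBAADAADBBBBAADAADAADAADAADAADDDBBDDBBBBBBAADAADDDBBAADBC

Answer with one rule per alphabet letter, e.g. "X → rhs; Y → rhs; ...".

A->D, B->AAD, C->BC, D->BB

  step 4 ⇒ step 5: BBBBAADAADDDBBAADBCBBBBAADAADBBBBAADAADDDBBDDBBBBBBAADAADDDBBAADBC ⇒ AAD·AAD·AAD·AAD·D·D·BB·D·D·BB·BB·BB·AAD·AAD·D·D·BB·AAD·BC·AAD·AAD·AAD·AAD·D·D·BB·D·D·BB·AAD·AAD·AAD·AAD·D·D·BB·D·D·BB·BB·BB·AAD·AAD·BB·BB·AAD·AAD·AAD·AAD·AAD·AAD·D·D·BB·D·D·BB·BB·BB·AAD·AAD·D·D·BB·AAD·BC
    A ↦ D
    B ↦ AAD
    C ↦ BC
    D ↦ BB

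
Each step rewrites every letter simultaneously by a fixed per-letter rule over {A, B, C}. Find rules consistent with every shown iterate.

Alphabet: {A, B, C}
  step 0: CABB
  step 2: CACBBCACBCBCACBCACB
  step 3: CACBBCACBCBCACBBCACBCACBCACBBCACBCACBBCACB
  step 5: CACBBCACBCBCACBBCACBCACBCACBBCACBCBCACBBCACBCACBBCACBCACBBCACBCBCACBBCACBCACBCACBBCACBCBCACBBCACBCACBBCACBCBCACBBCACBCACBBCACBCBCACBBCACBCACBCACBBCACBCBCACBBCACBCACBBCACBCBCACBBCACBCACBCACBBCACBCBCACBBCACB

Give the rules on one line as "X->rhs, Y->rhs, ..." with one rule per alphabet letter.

A->CBB, B->CB, C->CA

  step 2 ⇒ step 3: CACBBCACBCBCACBCACB ⇒ CA·CBB·CA·CB·CB·CA·CBB·CA·CB·CA·CB·CA·CBB·CA·CB·CA·CBB·CA·CB
    A ↦ CBB
    B ↦ CB
    C ↦ CA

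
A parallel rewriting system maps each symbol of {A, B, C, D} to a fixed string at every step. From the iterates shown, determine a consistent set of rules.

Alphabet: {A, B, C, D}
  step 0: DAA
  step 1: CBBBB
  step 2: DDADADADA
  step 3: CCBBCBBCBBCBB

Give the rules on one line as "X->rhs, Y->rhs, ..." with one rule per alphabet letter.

A->BB, B->DA, C->D, D->C

  step 2 ⇒ step 3: DDADADADA ⇒ C·C·BB·C·BB·C·BB·C·BB
    A ↦ BB
    D ↦ C
  step 1 ⇒ step 2: CBBBB ⇒ D·DA·DA·DA·DA
    B ↦ DA
  step 1 ⇒ step 2: CBBBB ⇒ D·DA·DA·DA·DA
    C ↦ D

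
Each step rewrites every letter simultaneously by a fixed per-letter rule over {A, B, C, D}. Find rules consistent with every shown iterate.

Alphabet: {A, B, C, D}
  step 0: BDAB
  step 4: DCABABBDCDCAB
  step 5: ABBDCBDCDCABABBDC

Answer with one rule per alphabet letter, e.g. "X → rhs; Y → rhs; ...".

  step 4 ⇒ step 5: DCABABBDCDCAB ⇒ A·B·B·DC·B·DC·DC·A·B·A·B·B·DC
    A ↦ B
    B ↦ DC
    C ↦ B
    D ↦ A

A->B, B->DC, C->B, D->A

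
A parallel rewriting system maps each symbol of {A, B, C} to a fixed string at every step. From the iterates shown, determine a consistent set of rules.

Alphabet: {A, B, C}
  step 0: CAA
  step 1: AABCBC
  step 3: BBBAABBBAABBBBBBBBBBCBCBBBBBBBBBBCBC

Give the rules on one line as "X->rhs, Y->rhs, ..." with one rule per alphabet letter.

  step 0 ⇒ step 1: CAA ⇒ AA·BC·BC
    A ↦ BC
    C ↦ AA
    B ↦ BBB  (constrained at step 1)

A->BC, B->BBB, C->AA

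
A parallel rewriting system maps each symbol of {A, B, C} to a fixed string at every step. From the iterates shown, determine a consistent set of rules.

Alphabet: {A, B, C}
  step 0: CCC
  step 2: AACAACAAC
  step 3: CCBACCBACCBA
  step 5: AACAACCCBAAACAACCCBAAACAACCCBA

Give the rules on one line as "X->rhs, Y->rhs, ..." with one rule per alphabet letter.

A->C, B->AA, C->BA

  step 2 ⇒ step 3: AACAACAAC ⇒ C·C·BA·C·C·BA·C·C·BA
    A ↦ C
    C ↦ BA
    B ↦ AA  (constrained at step 3)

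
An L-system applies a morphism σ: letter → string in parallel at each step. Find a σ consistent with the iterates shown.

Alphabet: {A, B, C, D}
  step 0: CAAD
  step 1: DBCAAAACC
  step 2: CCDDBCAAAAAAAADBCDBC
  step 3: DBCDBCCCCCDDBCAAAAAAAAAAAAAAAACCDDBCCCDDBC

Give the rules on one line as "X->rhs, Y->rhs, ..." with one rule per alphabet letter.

  step 2 ⇒ step 3: CCDDBCAAAAAAAADBCDBC ⇒ DBC·DBC·CC·CC·D·DBC·AA·AA·AA·AA·AA·AA·AA·AA·CC·D·DBC·CC·D·DBC
    A ↦ AA
    B ↦ D
    C ↦ DBC
    D ↦ CC

A->AA, B->D, C->DBC, D->CC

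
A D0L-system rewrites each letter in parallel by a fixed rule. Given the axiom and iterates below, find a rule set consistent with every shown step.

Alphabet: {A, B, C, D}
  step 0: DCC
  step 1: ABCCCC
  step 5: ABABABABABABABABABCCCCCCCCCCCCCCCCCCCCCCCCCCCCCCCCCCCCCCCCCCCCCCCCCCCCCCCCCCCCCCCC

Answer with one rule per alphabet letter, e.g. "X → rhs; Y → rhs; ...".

A->D, B->DD, C->CC, D->AB

  step 0 ⇒ step 1: DCC ⇒ AB·CC·CC
    C ↦ CC
    D ↦ AB
    A ↦ D  (constrained at step 1)
    B ↦ DD  (constrained at step 1)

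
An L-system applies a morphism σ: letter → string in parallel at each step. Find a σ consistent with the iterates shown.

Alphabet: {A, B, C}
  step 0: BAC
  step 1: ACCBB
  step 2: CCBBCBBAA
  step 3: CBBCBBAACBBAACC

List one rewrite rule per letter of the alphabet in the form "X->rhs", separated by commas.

  step 2 ⇒ step 3: CCBBCBBAA ⇒ CBB·CBB·A·A·CBB·A·A·C·C
    A ↦ C
    B ↦ A
    C ↦ CBB

A->C, B->A, C->CBB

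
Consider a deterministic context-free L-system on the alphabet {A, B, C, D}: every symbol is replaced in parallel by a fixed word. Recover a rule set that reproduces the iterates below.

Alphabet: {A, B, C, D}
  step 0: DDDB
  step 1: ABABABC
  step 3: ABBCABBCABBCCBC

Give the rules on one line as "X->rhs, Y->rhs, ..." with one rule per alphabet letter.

  step 0 ⇒ step 1: DDDB ⇒ AB·AB·AB·C
    B ↦ C
    D ↦ AB
    A ↦ D  (constrained at step 1)
    C ↦ BC  (constrained at step 1)

A->D, B->C, C->BC, D->AB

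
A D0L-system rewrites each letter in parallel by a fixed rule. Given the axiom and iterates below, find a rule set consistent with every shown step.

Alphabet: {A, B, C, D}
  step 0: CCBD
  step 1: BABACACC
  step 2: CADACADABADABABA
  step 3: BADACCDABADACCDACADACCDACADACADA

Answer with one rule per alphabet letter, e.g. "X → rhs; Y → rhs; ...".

  step 2 ⇒ step 3: CADACADABADABABA ⇒ BA·DA·CC·DA·BA·DA·CC·DA·CA·DA·CC·DA·CA·DA·CA·DA
    A ↦ DA
    B ↦ CA
    C ↦ BA
    D ↦ CC

A->DA, B->CA, C->BA, D->CC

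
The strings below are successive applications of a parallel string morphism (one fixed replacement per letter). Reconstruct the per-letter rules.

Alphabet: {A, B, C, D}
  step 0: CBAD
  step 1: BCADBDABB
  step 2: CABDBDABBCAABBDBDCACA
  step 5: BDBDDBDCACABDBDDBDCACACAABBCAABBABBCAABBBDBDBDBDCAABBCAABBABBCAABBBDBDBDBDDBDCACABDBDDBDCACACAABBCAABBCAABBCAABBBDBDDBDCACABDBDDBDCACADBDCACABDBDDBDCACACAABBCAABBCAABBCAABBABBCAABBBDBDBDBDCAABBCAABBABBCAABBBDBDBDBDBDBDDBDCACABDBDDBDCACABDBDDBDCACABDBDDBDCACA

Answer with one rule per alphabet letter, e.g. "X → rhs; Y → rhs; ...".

  step 1 ⇒ step 2: BCADBDABB ⇒ CA·B·DBD·ABB·CA·ABB·DBD·CA·CA
    A ↦ DBD
    B ↦ CA
    C ↦ B
    D ↦ ABB

A->DBD, B->CA, C->B, D->ABB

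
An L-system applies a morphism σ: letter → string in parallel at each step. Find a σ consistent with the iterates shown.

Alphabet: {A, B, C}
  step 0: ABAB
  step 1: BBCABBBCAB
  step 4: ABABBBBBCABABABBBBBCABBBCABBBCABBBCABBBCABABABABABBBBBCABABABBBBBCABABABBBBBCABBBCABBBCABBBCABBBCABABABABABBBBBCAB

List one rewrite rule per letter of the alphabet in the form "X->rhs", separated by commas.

  step 0 ⇒ step 1: ABAB ⇒ BBC·AB·BBC·AB
    A ↦ BBC
    B ↦ AB
    C ↦ BB  (constrained at step 1)

A->BBC, B->AB, C->BB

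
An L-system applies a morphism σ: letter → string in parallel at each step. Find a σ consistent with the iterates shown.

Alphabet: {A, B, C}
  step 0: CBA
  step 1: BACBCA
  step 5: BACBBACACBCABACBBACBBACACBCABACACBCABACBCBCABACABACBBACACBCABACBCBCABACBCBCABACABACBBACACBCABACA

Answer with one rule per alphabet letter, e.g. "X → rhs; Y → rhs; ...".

A->CA, B->CB, C->BA

  step 0 ⇒ step 1: CBA ⇒ BA·CB·CA
    A ↦ CA
    B ↦ CB
    C ↦ BA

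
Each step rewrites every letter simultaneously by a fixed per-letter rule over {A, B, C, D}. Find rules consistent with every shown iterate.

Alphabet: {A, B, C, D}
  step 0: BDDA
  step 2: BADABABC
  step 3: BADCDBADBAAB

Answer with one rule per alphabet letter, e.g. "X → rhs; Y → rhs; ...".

A->D, B->BA, C->AB, D->C

  step 2 ⇒ step 3: BADABABC ⇒ BA·D·C·D·BA·D·BA·AB
    A ↦ D
    B ↦ BA
    C ↦ AB
    D ↦ C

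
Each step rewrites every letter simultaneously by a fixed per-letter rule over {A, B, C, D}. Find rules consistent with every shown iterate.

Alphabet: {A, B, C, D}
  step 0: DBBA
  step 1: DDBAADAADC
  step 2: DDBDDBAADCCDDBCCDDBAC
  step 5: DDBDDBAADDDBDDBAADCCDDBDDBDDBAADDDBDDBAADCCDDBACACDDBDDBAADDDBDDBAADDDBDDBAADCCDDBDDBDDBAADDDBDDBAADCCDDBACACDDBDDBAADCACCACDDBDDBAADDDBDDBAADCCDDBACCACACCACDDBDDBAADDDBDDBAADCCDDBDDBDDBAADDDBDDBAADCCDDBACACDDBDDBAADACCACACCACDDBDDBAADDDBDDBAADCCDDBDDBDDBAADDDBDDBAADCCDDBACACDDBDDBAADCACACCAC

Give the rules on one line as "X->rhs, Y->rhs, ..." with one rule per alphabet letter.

  step 1 ⇒ step 2: DDBAADAADC ⇒ DDB·DDB·AAD·C·C·DDB·C·C·DDB·AC
    A ↦ C
    B ↦ AAD
    C ↦ AC
    D ↦ DDB

A->C, B->AAD, C->AC, D->DDB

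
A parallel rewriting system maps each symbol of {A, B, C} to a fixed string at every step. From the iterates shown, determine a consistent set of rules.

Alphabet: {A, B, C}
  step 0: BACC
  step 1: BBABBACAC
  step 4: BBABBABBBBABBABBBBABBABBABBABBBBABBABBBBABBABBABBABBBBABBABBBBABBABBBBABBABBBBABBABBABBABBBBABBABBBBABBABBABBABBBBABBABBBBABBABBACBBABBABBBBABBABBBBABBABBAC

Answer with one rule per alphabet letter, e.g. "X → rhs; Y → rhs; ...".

A->BB, B->BBA, C->AC

  step 0 ⇒ step 1: BACC ⇒ BBA·BB·AC·AC
    A ↦ BB
    B ↦ BBA
    C ↦ AC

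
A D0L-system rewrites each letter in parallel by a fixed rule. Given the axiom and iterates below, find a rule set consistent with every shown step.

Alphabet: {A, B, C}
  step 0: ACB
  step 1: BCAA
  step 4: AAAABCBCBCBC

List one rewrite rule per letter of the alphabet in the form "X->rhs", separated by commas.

A->BC, B->A, C->A

  step 0 ⇒ step 1: ACB ⇒ BC·A·A
    A ↦ BC
    B ↦ A
    C ↦ A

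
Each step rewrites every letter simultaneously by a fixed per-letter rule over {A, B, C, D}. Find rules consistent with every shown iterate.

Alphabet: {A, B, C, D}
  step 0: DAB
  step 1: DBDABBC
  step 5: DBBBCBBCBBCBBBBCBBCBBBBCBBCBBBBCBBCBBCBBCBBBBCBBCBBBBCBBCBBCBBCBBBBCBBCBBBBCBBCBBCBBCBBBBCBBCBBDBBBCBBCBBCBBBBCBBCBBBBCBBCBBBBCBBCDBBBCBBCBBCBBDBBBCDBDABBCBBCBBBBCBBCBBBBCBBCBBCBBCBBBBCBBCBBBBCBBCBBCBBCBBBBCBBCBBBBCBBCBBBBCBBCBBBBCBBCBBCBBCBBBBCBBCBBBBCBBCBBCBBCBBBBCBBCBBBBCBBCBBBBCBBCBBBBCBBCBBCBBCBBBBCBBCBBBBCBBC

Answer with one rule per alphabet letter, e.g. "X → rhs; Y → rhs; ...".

A->DA, B->BBC, C->BB, D->DB

  step 0 ⇒ step 1: DAB ⇒ DB·DA·BBC
    A ↦ DA
    B ↦ BBC
    D ↦ DB
    C ↦ BB  (constrained at step 1)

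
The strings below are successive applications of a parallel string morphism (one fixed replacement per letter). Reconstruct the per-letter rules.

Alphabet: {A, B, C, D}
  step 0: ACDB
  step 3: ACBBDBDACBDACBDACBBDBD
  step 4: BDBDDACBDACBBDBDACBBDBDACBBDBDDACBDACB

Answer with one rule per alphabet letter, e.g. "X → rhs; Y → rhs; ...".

  step 3 ⇒ step 4: ACBBDBDACBDACBDACBBDBD ⇒ BD·B·D·D·ACB·D·ACB·BD·B·D·ACB·BD·B·D·ACB·BD·B·D·D·ACB·D·ACB
    A ↦ BD
    B ↦ D
    C ↦ B
    D ↦ ACB

A->BD, B->D, C->B, D->ACB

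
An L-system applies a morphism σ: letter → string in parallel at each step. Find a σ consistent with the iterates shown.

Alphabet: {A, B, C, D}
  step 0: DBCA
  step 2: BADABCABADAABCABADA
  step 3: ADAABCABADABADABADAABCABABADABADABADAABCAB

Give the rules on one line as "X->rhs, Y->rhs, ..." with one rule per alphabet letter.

  step 2 ⇒ step 3: BADABCABADAABCABADA ⇒ ADA·AB·C·AB·ADA·BAD·AB·ADA·AB·C·AB·AB·ADA·BAD·AB·ADA·AB·C·AB
    A ↦ AB
    B ↦ ADA
    C ↦ BAD
    D ↦ C

A->AB, B->ADA, C->BAD, D->C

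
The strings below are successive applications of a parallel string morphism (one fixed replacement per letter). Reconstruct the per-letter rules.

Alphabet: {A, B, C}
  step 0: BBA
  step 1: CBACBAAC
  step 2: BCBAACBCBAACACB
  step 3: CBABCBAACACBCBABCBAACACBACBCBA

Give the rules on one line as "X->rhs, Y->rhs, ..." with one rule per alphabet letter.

A->AC, B->CBA, C->B

  step 2 ⇒ step 3: BCBAACBCBAACACB ⇒ CBA·B·CBA·AC·AC·B·CBA·B·CBA·AC·AC·B·AC·B·CBA
    A ↦ AC
    B ↦ CBA
    C ↦ B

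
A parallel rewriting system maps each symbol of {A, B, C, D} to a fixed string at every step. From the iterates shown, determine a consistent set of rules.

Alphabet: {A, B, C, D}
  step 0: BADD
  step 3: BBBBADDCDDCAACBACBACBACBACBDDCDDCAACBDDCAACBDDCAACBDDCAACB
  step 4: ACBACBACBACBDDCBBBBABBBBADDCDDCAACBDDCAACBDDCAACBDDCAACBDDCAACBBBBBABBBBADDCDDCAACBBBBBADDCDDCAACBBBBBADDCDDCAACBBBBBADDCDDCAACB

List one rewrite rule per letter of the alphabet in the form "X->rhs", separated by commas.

  step 3 ⇒ step 4: BBBBADDCDDCAACBACBACBACBACBDDCDDCAACBDDCAACBDDCAACBDDCAACB ⇒ ACB·ACB·ACB·ACB·DDC·BB·BB·A·BB·BB·A·DDC·DDC·A·ACB·DDC·A·ACB·DDC·A·ACB·DDC·A·ACB·DDC·A·ACB·BB·BB·A·BB·BB·A·DDC·DDC·A·ACB·BB·BB·A·DDC·DDC·A·ACB·BB·BB·A·DDC·DDC·A·ACB·BB·BB·A·DDC·DDC·A·ACB
    A ↦ DDC
    B ↦ ACB
    C ↦ A
    D ↦ BB

A->DDC, B->ACB, C->A, D->BB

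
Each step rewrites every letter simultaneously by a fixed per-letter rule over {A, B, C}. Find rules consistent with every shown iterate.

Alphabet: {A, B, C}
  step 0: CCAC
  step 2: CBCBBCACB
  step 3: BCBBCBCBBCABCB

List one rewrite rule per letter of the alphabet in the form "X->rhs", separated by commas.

A->CA, B->CB, C->B

  step 2 ⇒ step 3: CBCBBCACB ⇒ B·CB·B·CB·CB·B·CA·B·CB
    A ↦ CA
    B ↦ CB
    C ↦ B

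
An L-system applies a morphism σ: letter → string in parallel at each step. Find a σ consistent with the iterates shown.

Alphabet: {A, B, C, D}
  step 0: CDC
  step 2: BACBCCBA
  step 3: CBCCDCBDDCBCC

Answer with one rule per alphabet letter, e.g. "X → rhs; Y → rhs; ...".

  step 2 ⇒ step 3: BACBCCBA ⇒ CB·CC·D·CB·D·D·CB·CC
    A ↦ CC
    B ↦ CB
    C ↦ D
    D ↦ BA  (constrained at step 0)

A->CC, B->CB, C->D, D->BA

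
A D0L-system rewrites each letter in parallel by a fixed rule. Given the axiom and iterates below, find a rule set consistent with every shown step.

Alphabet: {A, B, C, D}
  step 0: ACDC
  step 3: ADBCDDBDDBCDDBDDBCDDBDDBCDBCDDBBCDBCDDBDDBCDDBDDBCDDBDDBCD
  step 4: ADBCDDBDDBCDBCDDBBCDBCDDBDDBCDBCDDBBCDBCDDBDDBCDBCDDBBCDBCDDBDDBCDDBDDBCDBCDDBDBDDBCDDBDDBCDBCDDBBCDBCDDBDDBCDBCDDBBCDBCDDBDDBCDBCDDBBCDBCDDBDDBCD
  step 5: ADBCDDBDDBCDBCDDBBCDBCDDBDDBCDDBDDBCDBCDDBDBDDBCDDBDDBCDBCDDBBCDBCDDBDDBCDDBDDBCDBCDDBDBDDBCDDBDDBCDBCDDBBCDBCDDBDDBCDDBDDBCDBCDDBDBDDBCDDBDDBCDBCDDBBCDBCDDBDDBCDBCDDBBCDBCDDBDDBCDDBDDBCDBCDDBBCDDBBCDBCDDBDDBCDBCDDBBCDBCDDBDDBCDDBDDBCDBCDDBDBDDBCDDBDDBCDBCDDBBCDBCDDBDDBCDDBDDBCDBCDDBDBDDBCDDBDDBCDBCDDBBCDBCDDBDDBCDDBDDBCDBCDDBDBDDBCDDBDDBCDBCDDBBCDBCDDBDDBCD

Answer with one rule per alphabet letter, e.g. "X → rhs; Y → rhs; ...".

A->AD, B->DB, C->DD, D->BCD

  step 4 ⇒ step 5: ADBCDDBDDBCDBCDDBBCDBCDDBDDBCDBCDDBBCDBCDDBDDBCDBCDDBBCDBCDDBDDBCDDBDDBCDBCDDBDBDDBCDDBDDBCDBCDDBBCDBCDDBDDBCDBCDDBBCDBCDDBDDBCDBCDDBBCDBCDDBDDBCD ⇒ AD·BCD·DB·DD·BCD·BCD·DB·BCD·BCD·DB·DD·BCD·DB·DD·BCD·BCD·DB·DB·DD·BCD·DB·DD·BCD·BCD·DB·BCD·BCD·DB·DD·BCD·DB·DD·BCD·BCD·DB·DB·DD·BCD·DB·DD·BCD·BCD·DB·BCD·BCD·DB·DD·BCD·DB·DD·BCD·BCD·DB·DB·DD·BCD·DB·DD·BCD·BCD·DB·BCD·BCD·DB·DD·BCD·BCD·DB·BCD·BCD·DB·DD·BCD·DB·DD·BCD·BCD·DB·BCD·DB·BCD·BCD·DB·DD·BCD·BCD·DB·BCD·BCD·DB·DD·BCD·DB·DD·BCD·BCD·DB·DB·DD·BCD·DB·DD·BCD·BCD·DB·BCD·BCD·DB·DD·BCD·DB·DD·BCD·BCD·DB·DB·DD·BCD·DB·DD·BCD·BCD·DB·BCD·BCD·DB·DD·BCD·DB·DD·BCD·BCD·DB·DB·DD·BCD·DB·DD·BCD·BCD·DB·BCD·BCD·DB·DD·BCD
    A ↦ AD
    B ↦ DB
    C ↦ DD
    D ↦ BCD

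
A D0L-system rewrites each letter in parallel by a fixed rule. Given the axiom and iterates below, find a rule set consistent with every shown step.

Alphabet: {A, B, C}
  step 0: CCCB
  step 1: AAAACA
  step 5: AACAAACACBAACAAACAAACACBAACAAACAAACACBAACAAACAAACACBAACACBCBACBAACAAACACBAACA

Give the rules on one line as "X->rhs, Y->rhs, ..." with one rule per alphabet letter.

A->CB, B->ACA, C->A

  step 0 ⇒ step 1: CCCB ⇒ A·A·A·ACA
    B ↦ ACA
    C ↦ A
    A ↦ CB  (constrained at step 1)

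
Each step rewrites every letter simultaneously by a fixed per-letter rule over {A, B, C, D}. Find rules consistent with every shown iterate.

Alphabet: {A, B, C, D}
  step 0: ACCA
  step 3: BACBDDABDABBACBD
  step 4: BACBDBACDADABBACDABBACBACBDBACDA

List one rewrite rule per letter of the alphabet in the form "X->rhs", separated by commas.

  step 3 ⇒ step 4: BACBDDABDABBACBD ⇒ BAC·B·D·BAC·DA·DA·B·BAC·DA·B·BAC·BAC·B·D·BAC·DA
    A ↦ B
    B ↦ BAC
    C ↦ D
    D ↦ DA

A->B, B->BAC, C->D, D->DA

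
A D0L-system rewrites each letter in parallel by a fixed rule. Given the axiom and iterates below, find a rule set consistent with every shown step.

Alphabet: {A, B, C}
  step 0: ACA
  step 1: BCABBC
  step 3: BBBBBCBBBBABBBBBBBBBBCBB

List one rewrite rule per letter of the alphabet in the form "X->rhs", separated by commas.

  step 0 ⇒ step 1: ACA ⇒ BC·AB·BC
    A ↦ BC
    C ↦ AB
    B ↦ BB  (constrained at step 1)

A->BC, B->BB, C->AB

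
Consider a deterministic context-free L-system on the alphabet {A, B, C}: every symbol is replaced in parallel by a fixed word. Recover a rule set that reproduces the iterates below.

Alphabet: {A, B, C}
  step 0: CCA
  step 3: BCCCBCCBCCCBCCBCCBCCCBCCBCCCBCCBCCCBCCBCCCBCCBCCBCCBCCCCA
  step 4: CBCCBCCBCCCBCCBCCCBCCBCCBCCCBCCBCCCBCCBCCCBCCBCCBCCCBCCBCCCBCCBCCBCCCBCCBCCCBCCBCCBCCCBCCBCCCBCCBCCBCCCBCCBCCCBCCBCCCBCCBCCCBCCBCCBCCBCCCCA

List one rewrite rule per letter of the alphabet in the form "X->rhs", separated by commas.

  step 3 ⇒ step 4: BCCCBCCBCCCBCCBCCBCCCBCCBCCCBCCBCCCBCCBCCCBCCBCCBCCBCCCCA ⇒ C·BCC·BCC·BCC·C·BCC·BCC·C·BCC·BCC·BCC·C·BCC·BCC·C·BCC·BCC·C·BCC·BCC·BCC·C·BCC·BCC·C·BCC·BCC·BCC·C·BCC·BCC·C·BCC·BCC·BCC·C·BCC·BCC·C·BCC·BCC·BCC·C·BCC·BCC·C·BCC·BCC·C·BCC·BCC·C·BCC·BCC·BCC·BCC·CCA
    A ↦ CCA
    B ↦ C
    C ↦ BCC

A->CCA, B->C, C->BCC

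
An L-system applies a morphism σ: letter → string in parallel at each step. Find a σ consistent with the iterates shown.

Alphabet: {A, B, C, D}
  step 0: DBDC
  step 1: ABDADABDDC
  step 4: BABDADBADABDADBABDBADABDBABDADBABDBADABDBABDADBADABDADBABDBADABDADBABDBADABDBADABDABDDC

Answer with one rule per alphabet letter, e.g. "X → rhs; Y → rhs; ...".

A->B, B->AD, C->DC, D->ABD

  step 0 ⇒ step 1: DBDC ⇒ ABD·AD·ABD·DC
    B ↦ AD
    C ↦ DC
    D ↦ ABD
    A ↦ B  (constrained at step 1)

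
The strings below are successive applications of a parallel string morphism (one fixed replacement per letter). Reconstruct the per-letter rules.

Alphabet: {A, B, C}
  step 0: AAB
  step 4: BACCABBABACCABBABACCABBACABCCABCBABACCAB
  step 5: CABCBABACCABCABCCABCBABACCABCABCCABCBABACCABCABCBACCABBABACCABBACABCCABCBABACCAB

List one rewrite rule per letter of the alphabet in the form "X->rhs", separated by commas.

A->C, B->CAB, C->BA

  step 4 ⇒ step 5: BACCABBABACCABBABACCABBACABCCABCBABACCAB ⇒ CAB·C·BA·BA·C·CAB·CAB·C·CAB·C·BA·BA·C·CAB·CAB·C·CAB·C·BA·BA·C·CAB·CAB·C·BA·C·CAB·BA·BA·C·CAB·BA·CAB·C·CAB·C·BA·BA·C·CAB
    A ↦ C
    B ↦ CAB
    C ↦ BA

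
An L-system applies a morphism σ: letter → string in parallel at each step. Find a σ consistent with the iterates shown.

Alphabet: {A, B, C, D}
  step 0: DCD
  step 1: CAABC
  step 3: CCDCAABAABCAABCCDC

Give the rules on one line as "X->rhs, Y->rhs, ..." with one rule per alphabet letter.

A->C, B->DC, C->AAB, D->C

  step 0 ⇒ step 1: DCD ⇒ C·AAB·C
    C ↦ AAB
    D ↦ C
    A ↦ C  (constrained at step 1)
    B ↦ DC  (constrained at step 1)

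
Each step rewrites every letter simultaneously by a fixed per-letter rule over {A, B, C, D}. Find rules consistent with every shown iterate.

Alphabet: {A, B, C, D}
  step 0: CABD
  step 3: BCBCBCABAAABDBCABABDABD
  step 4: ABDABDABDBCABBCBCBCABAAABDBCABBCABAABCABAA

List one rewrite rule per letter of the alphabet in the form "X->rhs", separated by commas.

A->BC, B->AB, C->D, D->AA

  step 3 ⇒ step 4: BCBCBCABAAABDBCABABDABD ⇒ AB·D·AB·D·AB·D·BC·AB·BC·BC·BC·AB·AA·AB·D·BC·AB·BC·AB·AA·BC·AB·AA
    A ↦ BC
    B ↦ AB
    C ↦ D
    D ↦ AA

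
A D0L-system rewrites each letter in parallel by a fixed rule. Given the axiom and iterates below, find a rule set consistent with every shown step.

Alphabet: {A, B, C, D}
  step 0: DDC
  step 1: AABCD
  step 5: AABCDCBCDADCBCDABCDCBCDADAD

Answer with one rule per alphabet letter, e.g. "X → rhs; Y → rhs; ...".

  step 0 ⇒ step 1: DDC ⇒ A·A·BCD
    C ↦ BCD
    D ↦ A
    A ↦ D  (constrained at step 1)
    B ↦ C  (constrained at step 1)

A->D, B->C, C->BCD, D->A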